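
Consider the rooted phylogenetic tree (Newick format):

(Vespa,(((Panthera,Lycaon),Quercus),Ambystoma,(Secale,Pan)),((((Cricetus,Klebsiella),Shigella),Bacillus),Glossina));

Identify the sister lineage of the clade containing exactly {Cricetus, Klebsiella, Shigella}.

Bacillus

The clade containing exactly {Cricetus, Klebsiella, Shigella} attaches to the tree at the node subtending (((Cricetus,Klebsiella),Shigella),Bacillus).
The other lineage descending from that same node — the sister group — is the single tip Bacillus.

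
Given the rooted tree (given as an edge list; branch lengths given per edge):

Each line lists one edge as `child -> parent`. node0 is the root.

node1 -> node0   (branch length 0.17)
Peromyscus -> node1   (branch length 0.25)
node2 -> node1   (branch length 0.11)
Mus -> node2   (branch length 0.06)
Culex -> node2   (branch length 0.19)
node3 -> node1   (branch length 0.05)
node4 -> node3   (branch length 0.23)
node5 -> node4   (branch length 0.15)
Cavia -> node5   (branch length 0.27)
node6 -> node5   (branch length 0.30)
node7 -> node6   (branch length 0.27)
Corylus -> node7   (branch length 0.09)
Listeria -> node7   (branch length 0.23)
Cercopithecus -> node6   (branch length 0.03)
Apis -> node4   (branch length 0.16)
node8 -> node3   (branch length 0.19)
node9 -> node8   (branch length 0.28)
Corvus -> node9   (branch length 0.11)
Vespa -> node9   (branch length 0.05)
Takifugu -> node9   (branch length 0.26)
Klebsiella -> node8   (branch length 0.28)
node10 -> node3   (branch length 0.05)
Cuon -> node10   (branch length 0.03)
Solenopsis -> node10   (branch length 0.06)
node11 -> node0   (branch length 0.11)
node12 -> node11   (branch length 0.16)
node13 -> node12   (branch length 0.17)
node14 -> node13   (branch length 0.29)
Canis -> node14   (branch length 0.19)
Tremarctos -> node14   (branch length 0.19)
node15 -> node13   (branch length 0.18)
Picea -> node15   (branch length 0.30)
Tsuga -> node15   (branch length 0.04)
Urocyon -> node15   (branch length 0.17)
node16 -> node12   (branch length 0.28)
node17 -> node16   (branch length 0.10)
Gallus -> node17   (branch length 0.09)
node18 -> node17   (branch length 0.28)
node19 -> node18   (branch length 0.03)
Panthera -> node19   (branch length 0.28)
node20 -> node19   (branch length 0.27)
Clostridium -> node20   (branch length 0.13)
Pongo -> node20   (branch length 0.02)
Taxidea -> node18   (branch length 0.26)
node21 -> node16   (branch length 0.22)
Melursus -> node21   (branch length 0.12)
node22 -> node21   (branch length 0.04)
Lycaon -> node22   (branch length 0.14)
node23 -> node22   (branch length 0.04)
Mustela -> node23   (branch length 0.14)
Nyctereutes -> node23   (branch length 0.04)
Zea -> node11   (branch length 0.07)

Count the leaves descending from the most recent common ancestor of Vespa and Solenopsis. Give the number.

11

The MRCA of Vespa and Solenopsis is the node subtending (((Cavia,((Corylus,Listeria),Cercopithecus)),Apis),((Corvus,Vespa,Takifugu),Klebsiella),(Cuon,Solenopsis)).
That clade contains 11 terminal taxa: Apis, Cavia, Cercopithecus, Corvus, Corylus, Cuon, Klebsiella, Listeria, Solenopsis, Takifugu, Vespa.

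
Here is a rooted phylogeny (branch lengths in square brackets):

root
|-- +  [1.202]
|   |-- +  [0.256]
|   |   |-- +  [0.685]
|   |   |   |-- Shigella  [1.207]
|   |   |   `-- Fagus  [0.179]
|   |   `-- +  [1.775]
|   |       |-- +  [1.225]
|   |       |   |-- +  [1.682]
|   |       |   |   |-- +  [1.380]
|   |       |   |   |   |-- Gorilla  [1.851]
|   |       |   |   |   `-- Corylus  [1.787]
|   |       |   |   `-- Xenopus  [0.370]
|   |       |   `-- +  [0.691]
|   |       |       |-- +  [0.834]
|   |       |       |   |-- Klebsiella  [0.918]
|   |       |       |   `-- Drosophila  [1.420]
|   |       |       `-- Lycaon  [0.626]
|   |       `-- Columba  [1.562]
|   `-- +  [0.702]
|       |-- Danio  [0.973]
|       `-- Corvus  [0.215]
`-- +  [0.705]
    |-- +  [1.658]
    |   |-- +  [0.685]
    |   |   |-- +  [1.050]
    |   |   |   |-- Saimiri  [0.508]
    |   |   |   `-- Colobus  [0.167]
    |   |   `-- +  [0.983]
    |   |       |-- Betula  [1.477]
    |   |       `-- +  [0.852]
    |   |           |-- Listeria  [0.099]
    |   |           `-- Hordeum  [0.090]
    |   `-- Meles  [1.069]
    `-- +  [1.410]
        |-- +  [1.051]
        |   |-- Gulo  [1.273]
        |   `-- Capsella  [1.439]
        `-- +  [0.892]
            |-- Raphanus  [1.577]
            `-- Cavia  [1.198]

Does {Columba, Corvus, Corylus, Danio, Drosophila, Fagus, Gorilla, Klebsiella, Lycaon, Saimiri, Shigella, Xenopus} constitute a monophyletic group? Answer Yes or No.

No

The MRCA of the listed taxa is the root, so the smallest clade containing them is the whole tree.
That clade also contains Betula, Capsella, Cavia, Colobus, Gulo, Hordeum, Listeria, Meles, Raphanus, which are not in the proposed group, so the group is not monophyletic.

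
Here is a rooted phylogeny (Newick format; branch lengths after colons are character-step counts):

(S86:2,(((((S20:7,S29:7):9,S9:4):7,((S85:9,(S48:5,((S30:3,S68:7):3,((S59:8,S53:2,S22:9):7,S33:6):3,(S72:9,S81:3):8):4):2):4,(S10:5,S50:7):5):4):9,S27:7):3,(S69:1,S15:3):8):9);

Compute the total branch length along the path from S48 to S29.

38

The path runs S48 → … → MRCA → … → S29; the MRCA is the node subtending (((S20,S29),S9),((S85,(S48,((S30,S68),((S59,S53,S22),S33),(S72,S81)))),(S10,S50))).
Branch lengths along that path: 5 + 2 + 4 + 4 + 7 + 9 + 7 = 38.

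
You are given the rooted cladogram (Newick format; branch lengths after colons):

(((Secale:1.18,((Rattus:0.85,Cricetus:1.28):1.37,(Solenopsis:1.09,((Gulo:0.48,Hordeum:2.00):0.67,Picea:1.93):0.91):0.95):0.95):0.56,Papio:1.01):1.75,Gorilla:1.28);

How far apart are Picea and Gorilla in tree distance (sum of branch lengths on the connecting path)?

8.33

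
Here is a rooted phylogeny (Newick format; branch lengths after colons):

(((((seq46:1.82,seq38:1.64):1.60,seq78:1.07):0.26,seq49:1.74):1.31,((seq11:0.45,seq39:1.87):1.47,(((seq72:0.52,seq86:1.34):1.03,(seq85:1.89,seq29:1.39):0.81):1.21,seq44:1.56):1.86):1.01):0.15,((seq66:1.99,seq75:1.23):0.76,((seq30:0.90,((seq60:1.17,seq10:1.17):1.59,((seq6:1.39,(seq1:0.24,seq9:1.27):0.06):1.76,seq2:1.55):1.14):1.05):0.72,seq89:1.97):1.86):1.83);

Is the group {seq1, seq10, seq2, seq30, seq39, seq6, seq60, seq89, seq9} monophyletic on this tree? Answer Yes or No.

No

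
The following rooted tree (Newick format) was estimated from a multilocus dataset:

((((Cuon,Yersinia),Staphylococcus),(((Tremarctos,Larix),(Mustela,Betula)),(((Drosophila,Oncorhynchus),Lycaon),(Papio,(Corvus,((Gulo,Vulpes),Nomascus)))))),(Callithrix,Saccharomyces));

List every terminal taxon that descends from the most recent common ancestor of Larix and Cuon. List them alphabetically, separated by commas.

Tracing Larix: it sits inside (Tremarctos,Larix).
Tracing Cuon: it sits inside (Cuon,Yersinia).
The smallest clade enclosing both is (((Cuon,Yersinia),Staphylococcus),(((Tremarctos,Larix),(Mustela,Betula)),(((Drosophila,Oncorhynchus),Lycaon),(Papio,(Corvus,((Gulo,Vulpes),Nomascus)))))); the answer is its 15 terminal taxa in alphabetical order.

Betula, Corvus, Cuon, Drosophila, Gulo, Larix, Lycaon, Mustela, Nomascus, Oncorhynchus, Papio, Staphylococcus, Tremarctos, Vulpes, Yersinia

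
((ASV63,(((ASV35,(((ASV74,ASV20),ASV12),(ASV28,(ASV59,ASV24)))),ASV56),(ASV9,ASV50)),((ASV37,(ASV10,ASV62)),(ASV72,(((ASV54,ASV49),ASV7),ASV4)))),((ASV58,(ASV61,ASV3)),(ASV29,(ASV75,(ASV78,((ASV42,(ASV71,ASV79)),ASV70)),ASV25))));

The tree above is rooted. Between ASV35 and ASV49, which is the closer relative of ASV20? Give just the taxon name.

ASV35

The MRCA of ASV20 and ASV35 subtends (ASV35,(((ASV74,ASV20),ASV12),(ASV28,(ASV59,ASV24)))) (7 taxa).
The MRCA of ASV20 and ASV49 subtends (ASV63,(((ASV35,(((ASV74,ASV20),ASV12),(ASV28,(ASV59,ASV24)))),ASV56),(ASV9,ASV50)),((ASV37,(ASV10,ASV62)),(ASV72,(((ASV54,ASV49),ASV7),ASV4)))) (19 taxa).
The first is nested inside the second, so ASV20 shares a more recent common ancestor with ASV35.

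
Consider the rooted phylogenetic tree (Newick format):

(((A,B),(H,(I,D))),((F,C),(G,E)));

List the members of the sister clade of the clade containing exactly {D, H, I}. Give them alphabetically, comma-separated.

The clade containing exactly {D, H, I} attaches to the tree at the node subtending ((A,B),(H,(I,D))).
The other lineage descending from that same node — the sister group — is (A,B); its 2 tips in alphabetical order are the answer.

A, B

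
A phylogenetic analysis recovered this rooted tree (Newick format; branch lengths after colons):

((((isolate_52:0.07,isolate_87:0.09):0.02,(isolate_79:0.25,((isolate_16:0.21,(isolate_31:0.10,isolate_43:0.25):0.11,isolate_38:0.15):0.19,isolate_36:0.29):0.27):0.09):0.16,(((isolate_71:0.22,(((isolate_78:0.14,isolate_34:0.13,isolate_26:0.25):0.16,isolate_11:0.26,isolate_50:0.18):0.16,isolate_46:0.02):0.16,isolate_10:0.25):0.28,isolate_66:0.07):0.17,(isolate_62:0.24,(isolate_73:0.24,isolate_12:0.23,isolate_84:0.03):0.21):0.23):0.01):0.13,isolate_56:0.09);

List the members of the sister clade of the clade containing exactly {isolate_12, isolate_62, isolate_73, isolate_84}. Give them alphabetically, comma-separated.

The clade containing exactly {isolate_12, isolate_62, isolate_73, isolate_84} attaches to the tree at the node subtending (((isolate_71,(((isolate_78,isolate_34,isolate_26),isolate_11,isolate_50),isolate_46),isolate_10),isolate_66),(isolate_62,(isolate_73,isolate_12,isolate_84))).
The other lineage descending from that same node — the sister group — is ((isolate_71,(((isolate_78,isolate_34,isolate_26),isolate_11,isolate_50),isolate_46),isolate_10),isolate_66); its 9 tips in alphabetical order are the answer.

isolate_10, isolate_11, isolate_26, isolate_34, isolate_46, isolate_50, isolate_66, isolate_71, isolate_78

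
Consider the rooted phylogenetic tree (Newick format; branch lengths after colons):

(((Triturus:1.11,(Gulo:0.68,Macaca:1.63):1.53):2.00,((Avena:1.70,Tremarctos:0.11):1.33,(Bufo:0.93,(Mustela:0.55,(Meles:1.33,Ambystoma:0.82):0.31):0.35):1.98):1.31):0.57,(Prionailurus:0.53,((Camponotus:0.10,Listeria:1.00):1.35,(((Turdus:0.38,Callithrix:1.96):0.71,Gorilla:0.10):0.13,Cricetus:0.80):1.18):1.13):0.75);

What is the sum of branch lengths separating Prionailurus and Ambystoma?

6.62

The path runs Prionailurus → … → MRCA → … → Ambystoma; the MRCA is the root of the tree.
Branch lengths along that path: 0.53 + 0.75 + 0.57 + 1.31 + 1.98 + 0.35 + 0.31 + 0.82 = 6.62.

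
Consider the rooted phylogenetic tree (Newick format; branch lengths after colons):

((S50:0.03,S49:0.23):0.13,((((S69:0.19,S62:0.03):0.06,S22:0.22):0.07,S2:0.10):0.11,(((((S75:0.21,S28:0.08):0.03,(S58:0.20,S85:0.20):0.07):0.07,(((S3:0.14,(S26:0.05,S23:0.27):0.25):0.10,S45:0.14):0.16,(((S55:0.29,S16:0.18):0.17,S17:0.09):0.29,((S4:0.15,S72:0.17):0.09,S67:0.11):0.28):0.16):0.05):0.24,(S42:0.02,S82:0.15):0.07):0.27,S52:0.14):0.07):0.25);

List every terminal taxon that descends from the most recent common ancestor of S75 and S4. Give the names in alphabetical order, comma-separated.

S16, S17, S23, S26, S28, S3, S4, S45, S55, S58, S67, S72, S75, S85

Tracing S75: it sits inside (S75,S28).
Tracing S4: it sits inside (S4,S72).
The smallest clade enclosing both is (((S75,S28),(S58,S85)),(((S3,(S26,S23)),S45),(((S55,S16),S17),((S4,S72),S67)))); the answer is its 14 terminal taxa in alphabetical order.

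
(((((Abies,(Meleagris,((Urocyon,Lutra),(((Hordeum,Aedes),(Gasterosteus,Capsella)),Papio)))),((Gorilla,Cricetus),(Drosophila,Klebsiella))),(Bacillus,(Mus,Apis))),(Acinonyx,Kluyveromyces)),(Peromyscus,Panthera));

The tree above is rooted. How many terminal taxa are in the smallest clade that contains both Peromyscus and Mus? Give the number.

20

The MRCA of Peromyscus and Mus is the root, so the clade is the entire tree.
That clade contains 20 terminal taxa: Abies, Acinonyx, Aedes, Apis, Bacillus, Capsella, Cricetus, Drosophila, Gasterosteus, Gorilla, Hordeum, Klebsiella, Kluyveromyces, Lutra, Meleagris, Mus, Panthera, Papio, Peromyscus, Urocyon.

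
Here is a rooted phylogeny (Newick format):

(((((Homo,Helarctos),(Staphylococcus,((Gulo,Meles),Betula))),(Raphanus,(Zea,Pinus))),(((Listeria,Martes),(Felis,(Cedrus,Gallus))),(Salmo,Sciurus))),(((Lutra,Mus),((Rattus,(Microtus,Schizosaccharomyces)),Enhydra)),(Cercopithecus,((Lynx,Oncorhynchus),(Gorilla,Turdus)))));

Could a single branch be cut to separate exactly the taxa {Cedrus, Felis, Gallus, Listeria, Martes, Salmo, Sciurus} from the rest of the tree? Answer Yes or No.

Yes

The most recent common ancestor of these taxa subtends (((Listeria,Martes),(Felis,(Cedrus,Gallus))),(Salmo,Sciurus)).
That clade has exactly 7 tips — every listed taxon and nothing else — so the group is monophyletic.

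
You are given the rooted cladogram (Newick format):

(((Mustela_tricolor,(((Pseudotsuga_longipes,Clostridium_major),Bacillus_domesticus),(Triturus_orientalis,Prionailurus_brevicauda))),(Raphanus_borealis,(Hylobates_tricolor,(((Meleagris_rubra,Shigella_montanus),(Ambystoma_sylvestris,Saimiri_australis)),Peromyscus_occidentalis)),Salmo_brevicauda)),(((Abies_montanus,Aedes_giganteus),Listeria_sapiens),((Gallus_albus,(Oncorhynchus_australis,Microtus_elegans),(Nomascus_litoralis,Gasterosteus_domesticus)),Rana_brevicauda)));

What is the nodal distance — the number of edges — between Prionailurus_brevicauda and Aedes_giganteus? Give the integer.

9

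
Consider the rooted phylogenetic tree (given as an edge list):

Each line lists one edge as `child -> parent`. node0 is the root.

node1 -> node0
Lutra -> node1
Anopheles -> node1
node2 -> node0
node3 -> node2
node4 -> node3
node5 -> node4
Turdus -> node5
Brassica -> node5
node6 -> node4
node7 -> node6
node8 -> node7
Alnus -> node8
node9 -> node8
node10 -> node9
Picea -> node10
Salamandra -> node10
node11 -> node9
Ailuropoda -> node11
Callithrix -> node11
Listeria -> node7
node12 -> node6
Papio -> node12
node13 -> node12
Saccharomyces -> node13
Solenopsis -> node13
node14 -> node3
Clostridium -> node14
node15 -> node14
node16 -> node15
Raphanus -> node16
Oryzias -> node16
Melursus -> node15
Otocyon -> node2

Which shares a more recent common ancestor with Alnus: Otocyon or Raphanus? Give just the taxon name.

Raphanus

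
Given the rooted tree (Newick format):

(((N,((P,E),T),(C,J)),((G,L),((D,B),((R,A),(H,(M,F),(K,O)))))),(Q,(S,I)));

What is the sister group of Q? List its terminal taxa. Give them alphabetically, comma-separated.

I, S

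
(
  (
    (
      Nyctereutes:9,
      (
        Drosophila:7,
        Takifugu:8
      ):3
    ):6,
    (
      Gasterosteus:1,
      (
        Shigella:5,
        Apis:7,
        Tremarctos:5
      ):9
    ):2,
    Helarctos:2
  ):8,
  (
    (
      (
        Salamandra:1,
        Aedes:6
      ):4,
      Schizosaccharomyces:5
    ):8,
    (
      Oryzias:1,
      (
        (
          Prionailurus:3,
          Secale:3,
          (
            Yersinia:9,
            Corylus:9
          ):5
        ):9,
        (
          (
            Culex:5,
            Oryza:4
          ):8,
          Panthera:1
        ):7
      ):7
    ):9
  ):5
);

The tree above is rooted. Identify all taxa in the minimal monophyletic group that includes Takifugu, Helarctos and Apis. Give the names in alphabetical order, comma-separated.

Tracing Takifugu: it sits inside (Drosophila,Takifugu).
Tracing Helarctos: it sits inside ((Nyctereutes,(Drosophila,Takifugu)),(Gasterosteus,(Shigella,Apis,Tremarctos)),Helarctos).
Tracing Apis: it sits inside (Shigella,Apis,Tremarctos).
The smallest clade enclosing all 3 is ((Nyctereutes,(Drosophila,Takifugu)),(Gasterosteus,(Shigella,Apis,Tremarctos)),Helarctos); the answer is its 8 terminal taxa in alphabetical order.

Apis, Drosophila, Gasterosteus, Helarctos, Nyctereutes, Shigella, Takifugu, Tremarctos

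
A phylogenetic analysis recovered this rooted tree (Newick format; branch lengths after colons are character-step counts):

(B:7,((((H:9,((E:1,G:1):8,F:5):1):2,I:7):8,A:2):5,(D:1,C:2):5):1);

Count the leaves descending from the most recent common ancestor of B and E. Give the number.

9

The MRCA of B and E is the root, so the clade is the entire tree.
That clade contains 9 terminal taxa: A, B, C, D, E, F, G, H, I.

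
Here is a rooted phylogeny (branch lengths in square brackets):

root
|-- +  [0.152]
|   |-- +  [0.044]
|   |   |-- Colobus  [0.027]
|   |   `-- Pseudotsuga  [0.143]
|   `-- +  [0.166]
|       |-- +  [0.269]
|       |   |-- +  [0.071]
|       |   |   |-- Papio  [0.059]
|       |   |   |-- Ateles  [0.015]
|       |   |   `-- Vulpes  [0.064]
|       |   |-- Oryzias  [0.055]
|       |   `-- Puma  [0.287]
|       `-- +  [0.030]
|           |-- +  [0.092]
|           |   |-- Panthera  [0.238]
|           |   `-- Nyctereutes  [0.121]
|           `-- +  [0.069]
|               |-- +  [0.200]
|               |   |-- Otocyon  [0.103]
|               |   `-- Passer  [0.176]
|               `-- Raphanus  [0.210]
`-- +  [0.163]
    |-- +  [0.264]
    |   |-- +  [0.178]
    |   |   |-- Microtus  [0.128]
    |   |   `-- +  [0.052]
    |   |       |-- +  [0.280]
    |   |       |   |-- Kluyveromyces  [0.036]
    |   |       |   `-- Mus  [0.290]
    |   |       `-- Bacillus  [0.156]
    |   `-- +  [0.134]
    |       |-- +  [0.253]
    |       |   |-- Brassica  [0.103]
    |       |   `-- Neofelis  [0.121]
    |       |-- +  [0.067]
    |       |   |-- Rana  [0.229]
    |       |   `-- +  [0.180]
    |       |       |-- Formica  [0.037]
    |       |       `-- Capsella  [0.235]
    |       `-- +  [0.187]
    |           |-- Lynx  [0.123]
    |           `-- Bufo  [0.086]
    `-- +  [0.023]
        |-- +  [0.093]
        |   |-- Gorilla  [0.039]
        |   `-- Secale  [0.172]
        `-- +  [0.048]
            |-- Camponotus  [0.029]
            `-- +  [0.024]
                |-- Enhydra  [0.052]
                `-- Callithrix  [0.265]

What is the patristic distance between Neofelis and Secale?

1.060

The path runs Neofelis → … → MRCA → … → Secale; the MRCA is the node subtending (((Microtus,((Kluyveromyces,Mus),Bacillus)),((Brassica,Neofelis),(Rana,(Formica,Capsella)),(Lynx,Bufo))),((Gorilla,Secale),(Camponotus,(Enhydra,Callithrix)))).
Branch lengths along that path: 0.121 + 0.253 + 0.134 + 0.264 + 0.023 + 0.093 + 0.172 = 1.060.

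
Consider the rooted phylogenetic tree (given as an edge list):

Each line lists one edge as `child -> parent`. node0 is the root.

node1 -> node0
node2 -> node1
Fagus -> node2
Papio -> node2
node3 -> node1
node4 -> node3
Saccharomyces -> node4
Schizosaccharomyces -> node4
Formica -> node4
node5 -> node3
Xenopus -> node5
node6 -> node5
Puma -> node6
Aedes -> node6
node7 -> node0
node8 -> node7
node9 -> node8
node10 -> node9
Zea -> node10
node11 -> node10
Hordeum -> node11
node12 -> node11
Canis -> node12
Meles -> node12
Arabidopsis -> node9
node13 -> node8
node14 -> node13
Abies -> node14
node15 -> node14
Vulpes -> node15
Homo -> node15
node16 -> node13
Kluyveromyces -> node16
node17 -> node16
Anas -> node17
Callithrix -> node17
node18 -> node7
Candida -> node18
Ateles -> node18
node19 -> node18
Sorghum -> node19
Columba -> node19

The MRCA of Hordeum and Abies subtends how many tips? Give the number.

11

The MRCA of Hordeum and Abies is the node subtending (((Zea,(Hordeum,(Canis,Meles))),Arabidopsis),((Abies,(Vulpes,Homo)),(Kluyveromyces,(Anas,Callithrix)))).
That clade contains 11 terminal taxa: Abies, Anas, Arabidopsis, Callithrix, Canis, Homo, Hordeum, Kluyveromyces, Meles, Vulpes, Zea.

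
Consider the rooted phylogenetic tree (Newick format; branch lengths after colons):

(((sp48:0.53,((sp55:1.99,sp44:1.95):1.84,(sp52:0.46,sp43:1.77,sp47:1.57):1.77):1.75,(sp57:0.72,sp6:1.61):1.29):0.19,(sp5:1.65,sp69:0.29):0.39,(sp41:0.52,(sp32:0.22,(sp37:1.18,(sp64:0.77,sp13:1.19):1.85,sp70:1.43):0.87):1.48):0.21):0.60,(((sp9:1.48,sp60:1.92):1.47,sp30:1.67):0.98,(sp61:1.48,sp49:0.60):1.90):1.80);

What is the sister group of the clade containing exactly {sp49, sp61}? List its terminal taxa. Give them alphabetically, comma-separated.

sp30, sp60, sp9

The clade containing exactly {sp49, sp61} attaches to the tree at the node subtending (((sp9,sp60),sp30),(sp61,sp49)).
The other lineage descending from that same node — the sister group — is ((sp9,sp60),sp30); its 3 tips in alphabetical order are the answer.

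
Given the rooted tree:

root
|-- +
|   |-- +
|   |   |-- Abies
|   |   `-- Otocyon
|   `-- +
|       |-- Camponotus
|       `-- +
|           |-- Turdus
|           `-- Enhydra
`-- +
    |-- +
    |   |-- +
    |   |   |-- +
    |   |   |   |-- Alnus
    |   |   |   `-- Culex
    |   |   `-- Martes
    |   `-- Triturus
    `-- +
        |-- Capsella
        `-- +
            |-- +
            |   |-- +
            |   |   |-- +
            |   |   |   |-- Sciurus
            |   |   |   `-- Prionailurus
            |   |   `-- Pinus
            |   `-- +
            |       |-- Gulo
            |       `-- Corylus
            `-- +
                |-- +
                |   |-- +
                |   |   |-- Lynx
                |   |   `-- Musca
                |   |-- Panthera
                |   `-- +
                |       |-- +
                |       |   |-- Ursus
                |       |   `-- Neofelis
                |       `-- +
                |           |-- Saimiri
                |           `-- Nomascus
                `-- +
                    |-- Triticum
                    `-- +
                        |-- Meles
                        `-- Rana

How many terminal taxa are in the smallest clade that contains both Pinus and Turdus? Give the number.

25

The MRCA of Pinus and Turdus is the root, so the clade is the entire tree.
That clade contains 25 terminal taxa: Abies, Alnus, Camponotus, Capsella, Corylus, Culex, Enhydra, Gulo, Lynx, Martes, Meles, Musca, Neofelis, Nomascus, Otocyon, Panthera, Pinus, Prionailurus, Rana, Saimiri, Sciurus, Triticum, Triturus, Turdus, Ursus.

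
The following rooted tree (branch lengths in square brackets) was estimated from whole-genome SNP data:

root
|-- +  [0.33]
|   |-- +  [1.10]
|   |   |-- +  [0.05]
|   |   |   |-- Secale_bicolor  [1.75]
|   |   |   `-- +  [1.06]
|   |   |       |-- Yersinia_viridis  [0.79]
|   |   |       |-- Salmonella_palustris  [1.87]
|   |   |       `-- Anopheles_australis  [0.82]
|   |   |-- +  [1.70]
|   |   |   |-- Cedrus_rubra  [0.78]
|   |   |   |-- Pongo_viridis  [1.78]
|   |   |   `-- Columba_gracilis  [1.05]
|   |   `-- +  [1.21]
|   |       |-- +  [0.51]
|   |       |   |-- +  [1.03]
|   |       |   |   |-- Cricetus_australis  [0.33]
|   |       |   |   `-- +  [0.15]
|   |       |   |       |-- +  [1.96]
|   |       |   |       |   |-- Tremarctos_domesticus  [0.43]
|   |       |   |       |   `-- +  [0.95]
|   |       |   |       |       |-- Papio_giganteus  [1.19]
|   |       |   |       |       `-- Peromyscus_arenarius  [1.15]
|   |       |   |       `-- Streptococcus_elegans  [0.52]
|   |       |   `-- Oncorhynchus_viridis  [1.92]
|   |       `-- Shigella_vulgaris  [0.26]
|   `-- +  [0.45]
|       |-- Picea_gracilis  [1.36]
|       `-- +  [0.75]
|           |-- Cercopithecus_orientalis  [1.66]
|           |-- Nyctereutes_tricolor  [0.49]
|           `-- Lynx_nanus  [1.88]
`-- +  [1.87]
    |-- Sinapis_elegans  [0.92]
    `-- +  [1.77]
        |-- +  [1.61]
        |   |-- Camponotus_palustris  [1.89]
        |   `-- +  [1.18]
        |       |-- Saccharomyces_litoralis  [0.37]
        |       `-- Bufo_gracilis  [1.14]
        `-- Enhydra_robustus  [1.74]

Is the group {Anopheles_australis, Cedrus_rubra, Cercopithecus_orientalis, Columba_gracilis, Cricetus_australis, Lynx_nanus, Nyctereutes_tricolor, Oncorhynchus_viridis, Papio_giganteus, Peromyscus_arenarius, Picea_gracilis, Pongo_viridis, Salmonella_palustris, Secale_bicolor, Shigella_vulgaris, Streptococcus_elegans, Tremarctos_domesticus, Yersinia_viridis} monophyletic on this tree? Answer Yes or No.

Yes

The most recent common ancestor of these taxa subtends (((Secale_bicolor,(Yersinia_viridis,Salmonella_palustris,Anopheles_australis)),(Cedrus_rubra,Pongo_viridis,Columba_gracilis),(((Cricetus_australis,((Tremarctos_domesticus,(Papio_giganteus,Peromyscus_arenarius)),Streptococcus_elegans)),Oncorhynchus_viridis),Shigella_vulgaris)),(Picea_gracilis,(Cercopithecus_orientalis,Nyctereutes_tricolor,Lynx_nanus))).
That clade has exactly 18 tips — every listed taxon and nothing else — so the group is monophyletic.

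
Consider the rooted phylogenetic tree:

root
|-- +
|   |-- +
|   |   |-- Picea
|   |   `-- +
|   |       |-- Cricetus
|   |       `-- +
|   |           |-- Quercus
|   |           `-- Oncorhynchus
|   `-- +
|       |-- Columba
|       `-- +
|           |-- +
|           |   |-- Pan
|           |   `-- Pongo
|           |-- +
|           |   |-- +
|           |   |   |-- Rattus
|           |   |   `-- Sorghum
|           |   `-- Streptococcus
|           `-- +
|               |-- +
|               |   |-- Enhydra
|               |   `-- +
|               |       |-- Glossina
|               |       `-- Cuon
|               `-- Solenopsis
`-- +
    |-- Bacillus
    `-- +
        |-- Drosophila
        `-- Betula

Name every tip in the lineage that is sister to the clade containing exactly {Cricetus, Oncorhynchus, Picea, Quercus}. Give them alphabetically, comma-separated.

Columba, Cuon, Enhydra, Glossina, Pan, Pongo, Rattus, Solenopsis, Sorghum, Streptococcus

The clade containing exactly {Cricetus, Oncorhynchus, Picea, Quercus} attaches to the tree at the node subtending ((Picea,(Cricetus,(Quercus,Oncorhynchus))),(Columba,((Pan,Pongo),((Rattus,Sorghum),Streptococcus),((Enhydra,(Glossina,Cuon)),Solenopsis)))).
The other lineage descending from that same node — the sister group — is (Columba,((Pan,Pongo),((Rattus,Sorghum),Streptococcus),((Enhydra,(Glossina,Cuon)),Solenopsis))); its 10 tips in alphabetical order are the answer.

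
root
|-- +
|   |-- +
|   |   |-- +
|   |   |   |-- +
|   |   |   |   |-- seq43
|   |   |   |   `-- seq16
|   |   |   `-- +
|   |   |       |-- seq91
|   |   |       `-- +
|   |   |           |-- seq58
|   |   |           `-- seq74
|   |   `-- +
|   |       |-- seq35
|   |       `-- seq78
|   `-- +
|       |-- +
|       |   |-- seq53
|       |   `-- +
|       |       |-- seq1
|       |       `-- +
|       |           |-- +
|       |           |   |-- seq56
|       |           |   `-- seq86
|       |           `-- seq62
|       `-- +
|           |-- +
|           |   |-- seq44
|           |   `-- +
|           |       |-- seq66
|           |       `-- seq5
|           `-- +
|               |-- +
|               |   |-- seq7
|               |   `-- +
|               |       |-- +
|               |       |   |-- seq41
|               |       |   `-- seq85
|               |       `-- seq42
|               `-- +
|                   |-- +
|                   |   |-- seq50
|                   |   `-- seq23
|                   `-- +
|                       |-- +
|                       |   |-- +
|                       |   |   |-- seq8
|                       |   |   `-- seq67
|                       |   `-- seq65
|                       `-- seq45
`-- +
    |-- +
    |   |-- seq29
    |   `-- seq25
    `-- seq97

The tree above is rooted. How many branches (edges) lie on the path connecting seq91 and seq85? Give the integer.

The MRCA of seq91 and seq85 is the node subtending ((((seq43,seq16),(seq91,(seq58,seq74))),(seq35,seq78)),((seq53,(seq1,((seq56,seq86),seq62))),((seq44,(seq66,seq5)),((seq7,((seq41,seq85),seq42)),((seq50,seq23),(((seq8,seq67),seq65),seq45)))))).
From seq91 up to that node: 4 branches. From seq85 up to the same node: 7 branches. Total: 4 + 7 = 11.

11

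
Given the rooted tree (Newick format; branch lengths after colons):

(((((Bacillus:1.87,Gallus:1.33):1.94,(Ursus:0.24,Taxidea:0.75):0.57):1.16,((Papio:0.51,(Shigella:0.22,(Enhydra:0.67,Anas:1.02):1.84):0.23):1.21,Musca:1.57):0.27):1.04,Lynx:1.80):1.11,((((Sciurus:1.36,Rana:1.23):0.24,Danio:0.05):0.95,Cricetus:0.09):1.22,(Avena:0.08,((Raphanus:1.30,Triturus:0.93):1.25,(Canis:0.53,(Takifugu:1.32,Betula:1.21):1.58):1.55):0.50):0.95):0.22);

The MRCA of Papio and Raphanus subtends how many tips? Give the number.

20

The MRCA of Papio and Raphanus is the root, so the clade is the entire tree.
That clade contains 20 terminal taxa: Anas, Avena, Bacillus, Betula, Canis, Cricetus, Danio, Enhydra, Gallus, Lynx, Musca, Papio, Rana, Raphanus, Sciurus, Shigella, Takifugu, Taxidea, Triturus, Ursus.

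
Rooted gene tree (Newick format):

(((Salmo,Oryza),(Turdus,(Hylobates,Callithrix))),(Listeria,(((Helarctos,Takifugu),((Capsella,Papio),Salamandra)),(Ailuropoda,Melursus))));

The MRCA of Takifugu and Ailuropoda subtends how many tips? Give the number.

The MRCA of Takifugu and Ailuropoda is the node subtending (((Helarctos,Takifugu),((Capsella,Papio),Salamandra)),(Ailuropoda,Melursus)).
That clade contains 7 terminal taxa: Ailuropoda, Capsella, Helarctos, Melursus, Papio, Salamandra, Takifugu.

7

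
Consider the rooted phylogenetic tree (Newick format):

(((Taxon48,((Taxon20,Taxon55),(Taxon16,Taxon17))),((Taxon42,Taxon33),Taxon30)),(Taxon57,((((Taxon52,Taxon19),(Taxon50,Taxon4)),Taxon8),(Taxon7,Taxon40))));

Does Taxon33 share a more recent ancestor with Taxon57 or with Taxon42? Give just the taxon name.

The MRCA of Taxon33 and Taxon42 subtends (Taxon42,Taxon33) (2 taxa).
The MRCA of Taxon33 and Taxon57 is the root, subtending the entire tree (16 taxa).
The first is nested inside the second, so Taxon33 shares a more recent common ancestor with Taxon42.

Taxon42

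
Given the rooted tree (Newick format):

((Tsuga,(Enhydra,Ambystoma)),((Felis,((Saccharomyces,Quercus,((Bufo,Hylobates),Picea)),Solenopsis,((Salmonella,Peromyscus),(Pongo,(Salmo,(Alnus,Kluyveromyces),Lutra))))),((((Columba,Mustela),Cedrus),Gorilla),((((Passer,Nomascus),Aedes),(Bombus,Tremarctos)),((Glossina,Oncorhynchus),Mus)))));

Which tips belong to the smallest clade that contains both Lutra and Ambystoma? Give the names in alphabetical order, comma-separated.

Tracing Lutra: it sits inside (Salmo,(Alnus,Kluyveromyces),Lutra).
Tracing Ambystoma: it sits inside (Enhydra,Ambystoma).
The smallest clade enclosing both is the whole tree (their MRCA is the root), so the answer is all 29 tips in alphabetical order.

Aedes, Alnus, Ambystoma, Bombus, Bufo, Cedrus, Columba, Enhydra, Felis, Glossina, Gorilla, Hylobates, Kluyveromyces, Lutra, Mus, Mustela, Nomascus, Oncorhynchus, Passer, Peromyscus, Picea, Pongo, Quercus, Saccharomyces, Salmo, Salmonella, Solenopsis, Tremarctos, Tsuga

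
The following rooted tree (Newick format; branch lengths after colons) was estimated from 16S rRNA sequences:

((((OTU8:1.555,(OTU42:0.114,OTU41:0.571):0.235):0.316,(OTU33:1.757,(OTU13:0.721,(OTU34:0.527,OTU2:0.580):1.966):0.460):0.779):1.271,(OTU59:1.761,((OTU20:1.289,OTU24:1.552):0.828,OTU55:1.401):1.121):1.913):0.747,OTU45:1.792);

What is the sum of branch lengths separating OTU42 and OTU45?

4.475

The path runs OTU42 → … → MRCA → … → OTU45; the MRCA is the root of the tree.
Branch lengths along that path: 0.114 + 0.235 + 0.316 + 1.271 + 0.747 + 1.792 = 4.475.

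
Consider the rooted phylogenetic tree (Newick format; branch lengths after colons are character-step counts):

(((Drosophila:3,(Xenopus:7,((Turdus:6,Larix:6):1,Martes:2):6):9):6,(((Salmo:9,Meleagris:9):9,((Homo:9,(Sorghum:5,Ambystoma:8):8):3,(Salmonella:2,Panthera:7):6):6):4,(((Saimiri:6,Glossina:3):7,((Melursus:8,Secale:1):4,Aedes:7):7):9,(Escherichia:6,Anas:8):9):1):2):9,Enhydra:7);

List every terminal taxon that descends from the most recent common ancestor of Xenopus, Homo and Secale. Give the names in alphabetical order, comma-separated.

Aedes, Ambystoma, Anas, Drosophila, Escherichia, Glossina, Homo, Larix, Martes, Meleagris, Melursus, Panthera, Saimiri, Salmo, Salmonella, Secale, Sorghum, Turdus, Xenopus

Tracing Xenopus: it sits inside (Xenopus,((Turdus,Larix),Martes)).
Tracing Homo: it sits inside (Homo,(Sorghum,Ambystoma)).
Tracing Secale: it sits inside (Melursus,Secale).
The smallest clade enclosing all 3 is ((Drosophila,(Xenopus,((Turdus,Larix),Martes))),(((Salmo,Meleagris),((Homo,(Sorghum,Ambystoma)),(Salmonella,Panthera))),(((Saimiri,Glossina),((Melursus,Secale),Aedes)),(Escherichia,Anas)))); the answer is its 19 terminal taxa in alphabetical order.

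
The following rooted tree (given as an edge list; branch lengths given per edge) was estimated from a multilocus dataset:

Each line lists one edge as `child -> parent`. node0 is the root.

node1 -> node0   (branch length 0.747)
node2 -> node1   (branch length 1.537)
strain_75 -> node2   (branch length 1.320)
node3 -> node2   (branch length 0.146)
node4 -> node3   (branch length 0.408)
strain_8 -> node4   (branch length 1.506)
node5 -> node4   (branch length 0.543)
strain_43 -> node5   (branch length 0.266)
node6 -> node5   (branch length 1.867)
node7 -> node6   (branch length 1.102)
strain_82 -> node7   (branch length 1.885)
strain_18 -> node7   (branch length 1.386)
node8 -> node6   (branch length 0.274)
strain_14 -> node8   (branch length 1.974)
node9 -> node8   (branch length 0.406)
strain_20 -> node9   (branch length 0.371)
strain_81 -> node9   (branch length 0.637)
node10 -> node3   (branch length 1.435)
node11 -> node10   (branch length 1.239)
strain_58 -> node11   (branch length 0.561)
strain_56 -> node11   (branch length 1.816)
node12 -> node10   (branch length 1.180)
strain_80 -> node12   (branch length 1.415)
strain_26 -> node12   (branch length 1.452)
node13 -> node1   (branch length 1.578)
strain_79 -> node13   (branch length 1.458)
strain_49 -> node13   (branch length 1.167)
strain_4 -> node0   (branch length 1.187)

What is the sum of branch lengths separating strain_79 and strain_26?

The path runs strain_79 → … → MRCA → … → strain_26; the MRCA is the node subtending ((strain_75,((strain_8,(strain_43,((strain_82,strain_18),(strain_14,(strain_20,strain_81))))),((strain_58,strain_56),(strain_80,strain_26)))),(strain_79,strain_49)).
Branch lengths along that path: 1.458 + 1.578 + 1.537 + 0.146 + 1.435 + 1.180 + 1.452 = 8.786.

8.786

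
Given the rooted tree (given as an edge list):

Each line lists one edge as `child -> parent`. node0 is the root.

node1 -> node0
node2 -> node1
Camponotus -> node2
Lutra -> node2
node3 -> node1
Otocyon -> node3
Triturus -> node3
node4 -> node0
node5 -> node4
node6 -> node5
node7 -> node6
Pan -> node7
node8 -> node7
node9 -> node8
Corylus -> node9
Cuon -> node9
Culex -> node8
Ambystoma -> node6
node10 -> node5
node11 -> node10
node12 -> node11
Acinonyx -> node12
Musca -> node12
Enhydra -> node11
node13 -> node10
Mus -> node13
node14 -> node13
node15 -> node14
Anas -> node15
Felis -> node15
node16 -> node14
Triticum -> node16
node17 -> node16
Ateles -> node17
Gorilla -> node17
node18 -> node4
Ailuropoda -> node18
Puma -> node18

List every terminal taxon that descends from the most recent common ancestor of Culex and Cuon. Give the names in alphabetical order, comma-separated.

Tracing Culex: it sits inside ((Corylus,Cuon),Culex).
Tracing Cuon: it sits inside (Corylus,Cuon).
The smallest clade enclosing both is ((Corylus,Cuon),Culex); the answer is its 3 terminal taxa in alphabetical order.

Corylus, Culex, Cuon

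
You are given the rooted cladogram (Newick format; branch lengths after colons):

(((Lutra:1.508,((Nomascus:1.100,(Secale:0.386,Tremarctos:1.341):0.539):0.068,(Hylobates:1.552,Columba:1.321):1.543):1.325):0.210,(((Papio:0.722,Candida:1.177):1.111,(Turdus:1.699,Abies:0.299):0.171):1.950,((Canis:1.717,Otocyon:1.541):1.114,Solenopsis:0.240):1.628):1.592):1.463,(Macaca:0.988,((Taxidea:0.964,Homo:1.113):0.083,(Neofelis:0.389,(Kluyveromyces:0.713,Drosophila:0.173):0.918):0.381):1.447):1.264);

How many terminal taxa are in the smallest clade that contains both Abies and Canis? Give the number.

The MRCA of Abies and Canis is the node subtending (((Papio,Candida),(Turdus,Abies)),((Canis,Otocyon),Solenopsis)).
That clade contains 7 terminal taxa: Abies, Candida, Canis, Otocyon, Papio, Solenopsis, Turdus.

7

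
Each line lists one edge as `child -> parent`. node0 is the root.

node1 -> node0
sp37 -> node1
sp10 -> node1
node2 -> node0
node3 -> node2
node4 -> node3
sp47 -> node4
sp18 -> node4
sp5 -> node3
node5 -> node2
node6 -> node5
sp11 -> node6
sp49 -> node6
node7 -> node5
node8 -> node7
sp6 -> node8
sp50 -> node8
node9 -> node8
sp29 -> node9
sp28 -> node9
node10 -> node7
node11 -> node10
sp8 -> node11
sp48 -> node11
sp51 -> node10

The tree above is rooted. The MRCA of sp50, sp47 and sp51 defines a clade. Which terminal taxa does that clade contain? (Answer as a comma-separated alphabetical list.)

Tracing sp50: it sits inside (sp6,sp50,(sp29,sp28)).
Tracing sp47: it sits inside (sp47,sp18).
Tracing sp51: it sits inside ((sp8,sp48),sp51).
The smallest clade enclosing all 3 is (((sp47,sp18),sp5),((sp11,sp49),((sp6,sp50,(sp29,sp28)),((sp8,sp48),sp51)))); the answer is its 12 terminal taxa in alphabetical order.

sp11, sp18, sp28, sp29, sp47, sp48, sp49, sp5, sp50, sp51, sp6, sp8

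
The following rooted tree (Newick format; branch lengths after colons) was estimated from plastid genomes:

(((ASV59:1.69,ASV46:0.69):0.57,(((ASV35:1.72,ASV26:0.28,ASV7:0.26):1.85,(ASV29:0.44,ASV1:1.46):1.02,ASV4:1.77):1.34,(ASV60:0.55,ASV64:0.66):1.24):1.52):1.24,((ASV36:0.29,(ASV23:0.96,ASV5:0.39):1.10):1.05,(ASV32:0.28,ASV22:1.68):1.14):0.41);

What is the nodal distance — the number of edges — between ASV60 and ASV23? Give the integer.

The MRCA of ASV60 and ASV23 is the root of the tree.
From ASV60 up to that node: 4 branches. From ASV23 up to the same node: 4 branches. Total: 4 + 4 = 8.

8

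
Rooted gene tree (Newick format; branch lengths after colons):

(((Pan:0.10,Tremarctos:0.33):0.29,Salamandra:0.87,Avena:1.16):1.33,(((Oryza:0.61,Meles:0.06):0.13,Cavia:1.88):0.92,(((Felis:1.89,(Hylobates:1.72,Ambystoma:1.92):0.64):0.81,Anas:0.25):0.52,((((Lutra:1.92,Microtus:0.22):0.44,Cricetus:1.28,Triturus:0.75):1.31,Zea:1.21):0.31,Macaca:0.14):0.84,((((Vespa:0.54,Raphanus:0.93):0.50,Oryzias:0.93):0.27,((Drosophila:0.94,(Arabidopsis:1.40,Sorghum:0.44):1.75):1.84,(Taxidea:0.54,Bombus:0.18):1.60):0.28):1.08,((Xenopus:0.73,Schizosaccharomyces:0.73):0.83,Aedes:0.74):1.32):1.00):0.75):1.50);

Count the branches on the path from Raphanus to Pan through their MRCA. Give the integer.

The MRCA of Raphanus and Pan is the root of the tree.
From Raphanus up to that node: 7 branches. From Pan up to the same node: 3 branches. Total: 7 + 3 = 10.

10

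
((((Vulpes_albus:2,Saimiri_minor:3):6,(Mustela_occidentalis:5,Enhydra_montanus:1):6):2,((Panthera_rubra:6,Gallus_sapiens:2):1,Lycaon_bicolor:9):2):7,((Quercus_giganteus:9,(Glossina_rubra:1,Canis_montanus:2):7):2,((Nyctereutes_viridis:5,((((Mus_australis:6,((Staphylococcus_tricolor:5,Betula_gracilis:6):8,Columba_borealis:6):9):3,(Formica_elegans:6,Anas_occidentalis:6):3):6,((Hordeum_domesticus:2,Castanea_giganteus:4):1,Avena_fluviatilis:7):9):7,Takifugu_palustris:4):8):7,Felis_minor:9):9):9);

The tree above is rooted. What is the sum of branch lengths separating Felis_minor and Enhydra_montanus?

43

The path runs Felis_minor → … → MRCA → … → Enhydra_montanus; the MRCA is the root of the tree.
Branch lengths along that path: 9 + 9 + 9 + 7 + 2 + 6 + 1 = 43.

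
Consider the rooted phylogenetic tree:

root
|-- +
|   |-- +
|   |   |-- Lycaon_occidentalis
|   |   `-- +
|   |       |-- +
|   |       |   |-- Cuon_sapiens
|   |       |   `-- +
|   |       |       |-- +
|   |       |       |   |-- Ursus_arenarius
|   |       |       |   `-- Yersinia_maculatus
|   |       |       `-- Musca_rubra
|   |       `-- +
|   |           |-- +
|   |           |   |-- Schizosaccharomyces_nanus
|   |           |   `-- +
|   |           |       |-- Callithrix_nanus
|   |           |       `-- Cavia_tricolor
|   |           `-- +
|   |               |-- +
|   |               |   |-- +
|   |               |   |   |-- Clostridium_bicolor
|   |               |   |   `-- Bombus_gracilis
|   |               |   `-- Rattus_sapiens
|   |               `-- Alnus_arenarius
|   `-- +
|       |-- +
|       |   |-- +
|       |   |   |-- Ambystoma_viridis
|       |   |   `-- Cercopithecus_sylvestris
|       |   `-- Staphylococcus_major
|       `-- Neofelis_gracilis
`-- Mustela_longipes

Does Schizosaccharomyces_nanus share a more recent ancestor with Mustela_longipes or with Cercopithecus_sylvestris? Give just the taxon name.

The MRCA of Schizosaccharomyces_nanus and Cercopithecus_sylvestris subtends ((Lycaon_occidentalis,((Cuon_sapiens,((Ursus_arenarius,Yersinia_maculatus),Musca_rubra)),((Schizosaccharomyces_nanus,(Callithrix_nanus,Cavia_tricolor)),(((Clostridium_bicolor,Bombus_gracilis),Rattus_sapiens),Alnus_arenarius)))),(((Ambystoma_viridis,Cercopithecus_sylvestris),Staphylococcus_major),Neofelis_gracilis)) (16 taxa).
The MRCA of Schizosaccharomyces_nanus and Mustela_longipes is the root, subtending the entire tree (17 taxa).
The first is nested inside the second, so Schizosaccharomyces_nanus shares a more recent common ancestor with Cercopithecus_sylvestris.

Cercopithecus_sylvestris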